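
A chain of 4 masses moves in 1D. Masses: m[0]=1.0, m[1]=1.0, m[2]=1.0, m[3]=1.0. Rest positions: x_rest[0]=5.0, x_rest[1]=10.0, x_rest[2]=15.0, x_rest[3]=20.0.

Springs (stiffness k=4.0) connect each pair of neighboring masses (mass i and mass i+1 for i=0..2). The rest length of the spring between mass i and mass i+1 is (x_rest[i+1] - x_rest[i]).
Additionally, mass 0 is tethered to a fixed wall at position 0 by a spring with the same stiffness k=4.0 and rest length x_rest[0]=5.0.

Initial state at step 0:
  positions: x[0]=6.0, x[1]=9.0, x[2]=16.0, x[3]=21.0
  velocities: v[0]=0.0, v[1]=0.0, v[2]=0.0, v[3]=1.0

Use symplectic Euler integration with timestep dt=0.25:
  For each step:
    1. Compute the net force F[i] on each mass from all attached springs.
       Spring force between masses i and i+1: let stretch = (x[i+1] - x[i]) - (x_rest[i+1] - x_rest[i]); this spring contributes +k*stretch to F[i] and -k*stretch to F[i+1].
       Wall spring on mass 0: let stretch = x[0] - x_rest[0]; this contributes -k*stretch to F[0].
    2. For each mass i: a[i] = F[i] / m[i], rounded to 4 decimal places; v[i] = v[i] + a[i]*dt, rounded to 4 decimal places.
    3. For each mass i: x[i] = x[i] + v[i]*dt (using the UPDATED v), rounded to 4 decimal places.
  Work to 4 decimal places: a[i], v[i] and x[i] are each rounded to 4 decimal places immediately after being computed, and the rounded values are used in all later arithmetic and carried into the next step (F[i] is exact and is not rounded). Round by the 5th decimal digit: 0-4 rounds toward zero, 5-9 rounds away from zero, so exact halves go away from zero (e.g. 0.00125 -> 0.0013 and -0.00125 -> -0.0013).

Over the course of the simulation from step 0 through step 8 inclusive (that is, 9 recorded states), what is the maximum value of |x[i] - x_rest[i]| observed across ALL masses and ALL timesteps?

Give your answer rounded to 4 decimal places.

Step 0: x=[6.0000 9.0000 16.0000 21.0000] v=[0.0000 0.0000 0.0000 1.0000]
Step 1: x=[5.2500 10.0000 15.5000 21.2500] v=[-3.0000 4.0000 -2.0000 1.0000]
Step 2: x=[4.3750 11.1875 15.0625 21.3125] v=[-3.5000 4.7500 -1.7500 0.2500]
Step 3: x=[4.1094 11.6406 15.2188 21.0625] v=[-1.0625 1.8125 0.6250 -1.0000]
Step 4: x=[4.6992 11.1055 15.9414 20.6016] v=[2.3593 -2.1405 2.8905 -1.8437]
Step 5: x=[5.7158 10.1778 16.6201 20.2256] v=[4.0664 -3.7109 2.7148 -1.5039]
Step 6: x=[6.4190 9.7452 16.5896 20.1983] v=[2.8126 -1.7306 -0.1220 -0.1094]
Step 7: x=[6.3490 10.1921 15.7502 20.5188] v=[-0.2802 1.7876 -3.3577 1.2819]
Step 8: x=[5.6525 11.0678 14.7134 20.8971] v=[-2.7861 3.5026 -4.1472 1.5133]
Max displacement = 1.6406

Answer: 1.6406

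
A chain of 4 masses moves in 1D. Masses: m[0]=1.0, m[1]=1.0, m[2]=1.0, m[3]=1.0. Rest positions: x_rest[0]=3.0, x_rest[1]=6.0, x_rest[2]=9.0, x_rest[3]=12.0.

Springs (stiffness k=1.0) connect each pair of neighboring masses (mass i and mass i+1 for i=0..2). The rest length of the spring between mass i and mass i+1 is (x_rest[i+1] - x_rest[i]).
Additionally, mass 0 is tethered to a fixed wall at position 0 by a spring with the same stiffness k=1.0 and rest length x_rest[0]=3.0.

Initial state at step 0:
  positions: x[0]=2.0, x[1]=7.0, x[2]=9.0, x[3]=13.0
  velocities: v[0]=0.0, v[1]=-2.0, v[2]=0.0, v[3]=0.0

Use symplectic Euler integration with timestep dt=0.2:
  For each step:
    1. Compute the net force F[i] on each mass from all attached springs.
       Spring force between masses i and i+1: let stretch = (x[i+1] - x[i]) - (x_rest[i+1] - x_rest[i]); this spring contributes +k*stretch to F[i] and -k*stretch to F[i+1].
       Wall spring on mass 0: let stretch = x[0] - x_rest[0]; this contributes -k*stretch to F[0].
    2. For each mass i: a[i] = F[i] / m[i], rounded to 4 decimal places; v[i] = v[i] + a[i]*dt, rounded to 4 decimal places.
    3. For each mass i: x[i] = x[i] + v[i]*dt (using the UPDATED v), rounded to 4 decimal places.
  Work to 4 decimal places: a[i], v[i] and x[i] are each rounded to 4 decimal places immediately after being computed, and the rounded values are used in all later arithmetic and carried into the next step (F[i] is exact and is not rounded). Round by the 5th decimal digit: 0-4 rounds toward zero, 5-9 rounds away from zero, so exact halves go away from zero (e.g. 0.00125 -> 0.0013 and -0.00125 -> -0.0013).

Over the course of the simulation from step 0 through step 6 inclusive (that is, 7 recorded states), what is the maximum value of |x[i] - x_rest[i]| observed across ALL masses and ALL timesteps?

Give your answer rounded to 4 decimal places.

Answer: 1.9597

Derivation:
Step 0: x=[2.0000 7.0000 9.0000 13.0000] v=[0.0000 -2.0000 0.0000 0.0000]
Step 1: x=[2.1200 6.4800 9.0800 12.9600] v=[0.6000 -2.6000 0.4000 -0.2000]
Step 2: x=[2.3296 5.8896 9.2112 12.8848] v=[1.0480 -2.9520 0.6560 -0.3760]
Step 3: x=[2.5884 5.2897 9.3565 12.7827] v=[1.2941 -2.9997 0.7264 -0.5107]
Step 4: x=[2.8517 4.7444 9.4762 12.6635] v=[1.3167 -2.7266 0.5983 -0.5959]
Step 5: x=[3.0767 4.3126 9.5341 12.5368] v=[1.1249 -2.1588 0.2894 -0.6334]
Step 6: x=[3.2280 4.0403 9.5032 12.4100] v=[0.7567 -1.3617 -0.1544 -0.6339]
Max displacement = 1.9597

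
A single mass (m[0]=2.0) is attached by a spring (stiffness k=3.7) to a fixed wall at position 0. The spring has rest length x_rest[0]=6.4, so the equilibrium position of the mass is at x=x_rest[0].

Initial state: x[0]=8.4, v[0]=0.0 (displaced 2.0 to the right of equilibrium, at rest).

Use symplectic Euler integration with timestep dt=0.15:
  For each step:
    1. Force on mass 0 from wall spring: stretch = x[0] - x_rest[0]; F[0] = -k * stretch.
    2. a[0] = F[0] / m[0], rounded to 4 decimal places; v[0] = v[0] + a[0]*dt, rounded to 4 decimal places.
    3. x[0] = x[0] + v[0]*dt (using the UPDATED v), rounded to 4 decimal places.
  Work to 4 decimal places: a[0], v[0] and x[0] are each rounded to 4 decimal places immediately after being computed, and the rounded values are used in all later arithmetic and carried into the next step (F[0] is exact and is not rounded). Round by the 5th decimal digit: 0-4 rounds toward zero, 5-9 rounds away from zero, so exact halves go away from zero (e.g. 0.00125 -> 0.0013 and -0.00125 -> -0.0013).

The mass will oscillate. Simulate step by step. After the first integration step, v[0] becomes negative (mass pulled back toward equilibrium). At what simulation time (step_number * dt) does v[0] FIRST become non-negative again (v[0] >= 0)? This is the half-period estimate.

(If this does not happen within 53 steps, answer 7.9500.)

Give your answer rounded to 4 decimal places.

Step 0: x=[8.4000] v=[0.0000]
Step 1: x=[8.3168] v=[-0.5550]
Step 2: x=[8.1538] v=[-1.0869]
Step 3: x=[7.9178] v=[-1.5736]
Step 4: x=[7.6186] v=[-1.9948]
Step 5: x=[7.2687] v=[-2.3330]
Step 6: x=[6.8826] v=[-2.5741]
Step 7: x=[6.4764] v=[-2.7080]
Step 8: x=[6.0670] v=[-2.7292]
Step 9: x=[5.6715] v=[-2.6368]
Step 10: x=[5.3063] v=[-2.4346]
Step 11: x=[4.9866] v=[-2.1311]
Step 12: x=[4.7258] v=[-1.7389]
Step 13: x=[4.5347] v=[-1.2743]
Step 14: x=[4.4212] v=[-0.7567]
Step 15: x=[4.3901] v=[-0.2076]
Step 16: x=[4.4426] v=[0.3501]
First v>=0 after going negative at step 16, time=2.4000

Answer: 2.4000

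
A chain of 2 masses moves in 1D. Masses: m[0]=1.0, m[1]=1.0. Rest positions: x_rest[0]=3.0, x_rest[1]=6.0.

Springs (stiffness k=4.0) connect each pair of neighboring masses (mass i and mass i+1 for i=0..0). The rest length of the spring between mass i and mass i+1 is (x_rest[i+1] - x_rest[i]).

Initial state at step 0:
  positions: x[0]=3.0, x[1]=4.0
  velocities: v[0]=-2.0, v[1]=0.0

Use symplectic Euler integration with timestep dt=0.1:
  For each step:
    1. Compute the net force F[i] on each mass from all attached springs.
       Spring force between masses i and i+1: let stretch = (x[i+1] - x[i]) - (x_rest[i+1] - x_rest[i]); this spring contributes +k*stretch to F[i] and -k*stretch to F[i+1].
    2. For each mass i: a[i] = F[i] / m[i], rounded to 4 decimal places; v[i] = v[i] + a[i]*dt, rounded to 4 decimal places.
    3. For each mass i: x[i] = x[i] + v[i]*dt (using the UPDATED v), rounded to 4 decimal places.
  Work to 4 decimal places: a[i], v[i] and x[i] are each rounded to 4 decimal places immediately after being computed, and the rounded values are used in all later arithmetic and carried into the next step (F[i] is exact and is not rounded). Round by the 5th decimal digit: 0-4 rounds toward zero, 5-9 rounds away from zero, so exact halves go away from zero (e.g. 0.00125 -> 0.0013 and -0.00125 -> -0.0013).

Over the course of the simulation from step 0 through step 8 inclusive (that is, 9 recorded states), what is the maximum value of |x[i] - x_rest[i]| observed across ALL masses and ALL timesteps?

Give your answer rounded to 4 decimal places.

Answer: 2.8263

Derivation:
Step 0: x=[3.0000 4.0000] v=[-2.0000 0.0000]
Step 1: x=[2.7200 4.0800] v=[-2.8000 0.8000]
Step 2: x=[2.3744 4.2256] v=[-3.4560 1.4560]
Step 3: x=[1.9829 4.4172] v=[-3.9155 1.9155]
Step 4: x=[1.5687 4.6314] v=[-4.1418 2.1418]
Step 5: x=[1.1570 4.8431] v=[-4.1167 2.1167]
Step 6: x=[0.7728 5.0273] v=[-3.8423 1.8423]
Step 7: x=[0.4388 5.1614] v=[-3.3405 1.3405]
Step 8: x=[0.1737 5.2266] v=[-2.6515 0.6515]
Max displacement = 2.8263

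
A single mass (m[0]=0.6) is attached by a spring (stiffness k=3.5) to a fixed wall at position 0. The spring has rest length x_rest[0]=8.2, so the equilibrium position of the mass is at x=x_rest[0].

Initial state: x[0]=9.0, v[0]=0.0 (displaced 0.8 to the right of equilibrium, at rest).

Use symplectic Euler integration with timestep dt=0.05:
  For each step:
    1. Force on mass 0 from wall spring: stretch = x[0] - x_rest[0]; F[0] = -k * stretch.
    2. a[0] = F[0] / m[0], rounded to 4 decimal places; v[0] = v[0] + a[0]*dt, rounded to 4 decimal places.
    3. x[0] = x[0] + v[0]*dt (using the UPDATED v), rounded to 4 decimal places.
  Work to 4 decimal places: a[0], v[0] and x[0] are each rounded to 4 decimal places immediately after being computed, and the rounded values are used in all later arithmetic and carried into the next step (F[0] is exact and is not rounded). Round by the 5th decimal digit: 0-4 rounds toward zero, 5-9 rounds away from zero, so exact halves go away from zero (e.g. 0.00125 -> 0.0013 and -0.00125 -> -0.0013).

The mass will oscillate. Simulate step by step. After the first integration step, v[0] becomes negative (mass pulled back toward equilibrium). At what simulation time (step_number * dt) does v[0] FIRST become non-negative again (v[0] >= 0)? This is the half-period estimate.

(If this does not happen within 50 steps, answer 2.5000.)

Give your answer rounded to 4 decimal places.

Answer: 1.3000

Derivation:
Step 0: x=[9.0000] v=[0.0000]
Step 1: x=[8.9883] v=[-0.2333]
Step 2: x=[8.9651] v=[-0.4632]
Step 3: x=[8.9308] v=[-0.6864]
Step 4: x=[8.8858] v=[-0.8996]
Step 5: x=[8.8308] v=[-1.0996]
Step 6: x=[8.7666] v=[-1.2836]
Step 7: x=[8.6942] v=[-1.4489]
Step 8: x=[8.6146] v=[-1.5930]
Step 9: x=[8.5289] v=[-1.7139]
Step 10: x=[8.4384] v=[-1.8098]
Step 11: x=[8.3444] v=[-1.8793]
Step 12: x=[8.2483] v=[-1.9214]
Step 13: x=[8.1515] v=[-1.9355]
Step 14: x=[8.0554] v=[-1.9214]
Step 15: x=[7.9614] v=[-1.8792]
Step 16: x=[7.8709] v=[-1.8096]
Step 17: x=[7.7852] v=[-1.7136]
Step 18: x=[7.7056] v=[-1.5926]
Step 19: x=[7.6332] v=[-1.4484]
Step 20: x=[7.5690] v=[-1.2831]
Step 21: x=[7.5140] v=[-1.0991]
Step 22: x=[7.4691] v=[-0.8990]
Step 23: x=[7.4348] v=[-0.6858]
Step 24: x=[7.4117] v=[-0.4626]
Step 25: x=[7.4001] v=[-0.2327]
Step 26: x=[7.4001] v=[0.0006]
First v>=0 after going negative at step 26, time=1.3000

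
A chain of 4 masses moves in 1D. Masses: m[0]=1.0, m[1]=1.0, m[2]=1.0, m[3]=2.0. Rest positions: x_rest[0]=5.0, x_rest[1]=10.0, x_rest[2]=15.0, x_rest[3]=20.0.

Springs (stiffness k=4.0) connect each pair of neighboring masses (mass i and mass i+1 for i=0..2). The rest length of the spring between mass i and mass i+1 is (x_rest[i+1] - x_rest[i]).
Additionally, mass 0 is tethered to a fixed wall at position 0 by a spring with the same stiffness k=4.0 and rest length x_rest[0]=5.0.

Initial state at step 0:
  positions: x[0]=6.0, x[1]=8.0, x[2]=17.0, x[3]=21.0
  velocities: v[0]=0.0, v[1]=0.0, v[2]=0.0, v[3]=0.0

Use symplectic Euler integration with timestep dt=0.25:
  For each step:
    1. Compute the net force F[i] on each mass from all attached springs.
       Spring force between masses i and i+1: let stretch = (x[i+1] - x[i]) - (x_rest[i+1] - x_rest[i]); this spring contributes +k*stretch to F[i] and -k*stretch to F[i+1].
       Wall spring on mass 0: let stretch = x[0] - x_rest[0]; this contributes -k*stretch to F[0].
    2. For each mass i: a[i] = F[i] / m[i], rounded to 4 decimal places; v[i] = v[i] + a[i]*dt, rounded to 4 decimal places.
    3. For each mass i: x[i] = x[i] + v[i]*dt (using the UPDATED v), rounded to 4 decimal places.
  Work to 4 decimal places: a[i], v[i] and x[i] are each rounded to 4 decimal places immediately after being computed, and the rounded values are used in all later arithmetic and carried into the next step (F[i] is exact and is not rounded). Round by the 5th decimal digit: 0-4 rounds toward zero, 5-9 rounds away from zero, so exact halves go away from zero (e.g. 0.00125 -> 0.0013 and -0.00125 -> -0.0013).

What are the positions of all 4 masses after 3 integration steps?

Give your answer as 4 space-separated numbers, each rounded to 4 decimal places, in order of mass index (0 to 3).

Step 0: x=[6.0000 8.0000 17.0000 21.0000] v=[0.0000 0.0000 0.0000 0.0000]
Step 1: x=[5.0000 9.7500 15.7500 21.1250] v=[-4.0000 7.0000 -5.0000 0.5000]
Step 2: x=[3.9375 11.8125 14.3438 21.2031] v=[-4.2500 8.2500 -5.6250 0.3125]
Step 3: x=[3.8594 12.5391 14.0196 21.0488] v=[-0.3125 2.9063 -1.2970 -0.6172]

Answer: 3.8594 12.5391 14.0196 21.0488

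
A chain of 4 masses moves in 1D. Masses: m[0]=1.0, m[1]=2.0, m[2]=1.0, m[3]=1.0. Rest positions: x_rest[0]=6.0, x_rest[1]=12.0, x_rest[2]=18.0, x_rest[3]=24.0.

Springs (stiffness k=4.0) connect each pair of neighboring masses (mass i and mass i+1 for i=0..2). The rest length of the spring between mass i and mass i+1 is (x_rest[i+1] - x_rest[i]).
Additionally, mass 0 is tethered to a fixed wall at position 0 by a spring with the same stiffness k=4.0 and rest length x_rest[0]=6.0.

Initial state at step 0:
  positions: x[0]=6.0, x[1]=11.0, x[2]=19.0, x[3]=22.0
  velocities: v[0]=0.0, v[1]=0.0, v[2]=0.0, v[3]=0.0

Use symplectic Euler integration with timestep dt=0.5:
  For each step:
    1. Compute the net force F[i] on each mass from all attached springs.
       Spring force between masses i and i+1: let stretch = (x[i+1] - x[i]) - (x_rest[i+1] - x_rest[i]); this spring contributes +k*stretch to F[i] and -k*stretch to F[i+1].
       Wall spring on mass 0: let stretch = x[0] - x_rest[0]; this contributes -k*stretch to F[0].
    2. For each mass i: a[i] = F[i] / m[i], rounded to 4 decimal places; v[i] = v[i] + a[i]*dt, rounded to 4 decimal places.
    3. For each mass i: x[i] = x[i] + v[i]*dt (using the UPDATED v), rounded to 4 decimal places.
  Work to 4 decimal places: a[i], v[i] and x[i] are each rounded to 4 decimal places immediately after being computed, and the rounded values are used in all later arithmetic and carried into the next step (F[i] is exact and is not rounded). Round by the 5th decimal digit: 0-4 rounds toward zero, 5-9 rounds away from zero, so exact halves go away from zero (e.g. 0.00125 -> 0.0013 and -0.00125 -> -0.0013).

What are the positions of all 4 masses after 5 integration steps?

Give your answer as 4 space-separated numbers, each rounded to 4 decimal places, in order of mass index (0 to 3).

Step 0: x=[6.0000 11.0000 19.0000 22.0000] v=[0.0000 0.0000 0.0000 0.0000]
Step 1: x=[5.0000 12.5000 14.0000 25.0000] v=[-2.0000 3.0000 -10.0000 6.0000]
Step 2: x=[6.5000 11.0000 18.5000 23.0000] v=[3.0000 -3.0000 9.0000 -4.0000]
Step 3: x=[6.0000 11.0000 20.0000 22.5000] v=[-1.0000 0.0000 3.0000 -1.0000]
Step 4: x=[4.5000 13.0000 15.0000 25.5000] v=[-3.0000 4.0000 -10.0000 6.0000]
Step 5: x=[7.0000 11.7500 18.5000 24.0000] v=[5.0000 -2.5000 7.0000 -3.0000]

Answer: 7.0000 11.7500 18.5000 24.0000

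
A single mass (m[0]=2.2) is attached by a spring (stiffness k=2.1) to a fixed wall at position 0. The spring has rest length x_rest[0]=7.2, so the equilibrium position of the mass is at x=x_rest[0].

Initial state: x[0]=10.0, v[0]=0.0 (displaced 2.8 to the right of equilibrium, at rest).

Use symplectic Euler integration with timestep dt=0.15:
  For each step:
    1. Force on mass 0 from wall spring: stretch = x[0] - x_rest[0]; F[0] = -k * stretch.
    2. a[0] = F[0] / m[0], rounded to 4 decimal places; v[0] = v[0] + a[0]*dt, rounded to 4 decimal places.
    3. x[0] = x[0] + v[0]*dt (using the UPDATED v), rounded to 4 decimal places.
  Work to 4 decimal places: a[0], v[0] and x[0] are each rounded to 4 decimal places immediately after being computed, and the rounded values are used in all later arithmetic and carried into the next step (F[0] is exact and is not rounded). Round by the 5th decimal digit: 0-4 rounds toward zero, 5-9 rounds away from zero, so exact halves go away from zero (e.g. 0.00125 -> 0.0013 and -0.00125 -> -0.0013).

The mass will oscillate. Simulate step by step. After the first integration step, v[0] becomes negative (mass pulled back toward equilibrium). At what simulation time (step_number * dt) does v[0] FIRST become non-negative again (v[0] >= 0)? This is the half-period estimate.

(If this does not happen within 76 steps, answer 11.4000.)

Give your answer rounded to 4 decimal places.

Step 0: x=[10.0000] v=[0.0000]
Step 1: x=[9.9399] v=[-0.4009]
Step 2: x=[9.8209] v=[-0.7932]
Step 3: x=[9.6456] v=[-1.1685]
Step 4: x=[9.4178] v=[-1.5187]
Step 5: x=[9.1424] v=[-1.8363]
Step 6: x=[8.8252] v=[-2.1144]
Step 7: x=[8.4731] v=[-2.3471]
Step 8: x=[8.0937] v=[-2.5294]
Step 9: x=[7.6951] v=[-2.6574]
Step 10: x=[7.2859] v=[-2.7283]
Step 11: x=[6.8748] v=[-2.7406]
Step 12: x=[6.4707] v=[-2.6940]
Step 13: x=[6.0823] v=[-2.5896]
Step 14: x=[5.7179] v=[-2.4296]
Step 15: x=[5.3853] v=[-2.2174]
Step 16: x=[5.0917] v=[-1.9576]
Step 17: x=[4.8433] v=[-1.6557]
Step 18: x=[4.6456] v=[-1.3183]
Step 19: x=[4.5027] v=[-0.9526]
Step 20: x=[4.4177] v=[-0.5664]
Step 21: x=[4.3925] v=[-0.1680]
Step 22: x=[4.4276] v=[0.2340]
First v>=0 after going negative at step 22, time=3.3000

Answer: 3.3000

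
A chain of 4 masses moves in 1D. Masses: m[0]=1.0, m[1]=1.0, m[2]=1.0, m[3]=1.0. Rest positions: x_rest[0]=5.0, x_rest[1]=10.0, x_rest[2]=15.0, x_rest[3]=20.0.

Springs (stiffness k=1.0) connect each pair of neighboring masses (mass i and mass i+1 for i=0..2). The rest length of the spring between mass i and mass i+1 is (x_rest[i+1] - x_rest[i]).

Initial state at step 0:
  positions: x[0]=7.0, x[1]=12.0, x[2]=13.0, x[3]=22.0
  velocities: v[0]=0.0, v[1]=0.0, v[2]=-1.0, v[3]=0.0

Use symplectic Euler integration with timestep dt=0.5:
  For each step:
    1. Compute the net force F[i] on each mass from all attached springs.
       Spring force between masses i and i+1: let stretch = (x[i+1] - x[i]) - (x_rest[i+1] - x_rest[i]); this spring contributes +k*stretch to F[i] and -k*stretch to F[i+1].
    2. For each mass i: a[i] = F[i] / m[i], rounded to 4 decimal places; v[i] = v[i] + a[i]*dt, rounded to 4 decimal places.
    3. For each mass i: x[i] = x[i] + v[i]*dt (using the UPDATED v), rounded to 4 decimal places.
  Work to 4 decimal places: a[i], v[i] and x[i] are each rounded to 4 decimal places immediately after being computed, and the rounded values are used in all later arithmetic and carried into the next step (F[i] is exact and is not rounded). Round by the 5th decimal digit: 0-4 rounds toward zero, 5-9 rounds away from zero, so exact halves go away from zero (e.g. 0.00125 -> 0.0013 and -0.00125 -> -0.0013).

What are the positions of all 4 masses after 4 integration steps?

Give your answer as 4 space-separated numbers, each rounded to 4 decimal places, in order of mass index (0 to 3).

Answer: 4.9766 10.6641 17.3672 18.9923

Derivation:
Step 0: x=[7.0000 12.0000 13.0000 22.0000] v=[0.0000 0.0000 -1.0000 0.0000]
Step 1: x=[7.0000 11.0000 14.5000 21.0000] v=[0.0000 -2.0000 3.0000 -2.0000]
Step 2: x=[6.7500 9.8750 16.7500 19.6250] v=[-0.5000 -2.2500 4.5000 -2.7500]
Step 3: x=[6.0313 9.6875 18.0000 18.7813] v=[-1.4375 -0.3750 2.5000 -1.6875]
Step 4: x=[4.9766 10.6641 17.3672 18.9923] v=[-2.1094 1.9532 -1.2656 0.4219]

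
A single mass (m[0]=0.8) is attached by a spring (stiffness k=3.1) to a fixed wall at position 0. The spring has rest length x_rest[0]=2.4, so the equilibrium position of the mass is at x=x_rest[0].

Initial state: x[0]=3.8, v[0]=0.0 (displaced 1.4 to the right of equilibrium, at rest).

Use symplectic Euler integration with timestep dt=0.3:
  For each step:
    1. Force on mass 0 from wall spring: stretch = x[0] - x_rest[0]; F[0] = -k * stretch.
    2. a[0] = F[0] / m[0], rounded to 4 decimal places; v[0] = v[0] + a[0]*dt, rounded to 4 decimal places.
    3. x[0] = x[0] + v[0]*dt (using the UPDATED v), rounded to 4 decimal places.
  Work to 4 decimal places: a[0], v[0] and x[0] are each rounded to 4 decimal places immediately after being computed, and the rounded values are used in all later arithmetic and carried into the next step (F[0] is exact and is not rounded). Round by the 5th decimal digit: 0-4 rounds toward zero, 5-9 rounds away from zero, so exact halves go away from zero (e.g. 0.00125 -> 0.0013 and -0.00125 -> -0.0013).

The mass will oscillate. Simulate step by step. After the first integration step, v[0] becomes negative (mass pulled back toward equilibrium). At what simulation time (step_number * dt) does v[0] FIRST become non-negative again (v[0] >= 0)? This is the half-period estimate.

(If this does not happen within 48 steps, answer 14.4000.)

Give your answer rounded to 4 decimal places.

Step 0: x=[3.8000] v=[0.0000]
Step 1: x=[3.3118] v=[-1.6275]
Step 2: x=[2.5056] v=[-2.6875]
Step 3: x=[1.6625] v=[-2.8103]
Step 4: x=[1.0766] v=[-1.9530]
Step 5: x=[0.9523] v=[-0.4145]
Step 6: x=[1.3328] v=[1.2684]
First v>=0 after going negative at step 6, time=1.8000

Answer: 1.8000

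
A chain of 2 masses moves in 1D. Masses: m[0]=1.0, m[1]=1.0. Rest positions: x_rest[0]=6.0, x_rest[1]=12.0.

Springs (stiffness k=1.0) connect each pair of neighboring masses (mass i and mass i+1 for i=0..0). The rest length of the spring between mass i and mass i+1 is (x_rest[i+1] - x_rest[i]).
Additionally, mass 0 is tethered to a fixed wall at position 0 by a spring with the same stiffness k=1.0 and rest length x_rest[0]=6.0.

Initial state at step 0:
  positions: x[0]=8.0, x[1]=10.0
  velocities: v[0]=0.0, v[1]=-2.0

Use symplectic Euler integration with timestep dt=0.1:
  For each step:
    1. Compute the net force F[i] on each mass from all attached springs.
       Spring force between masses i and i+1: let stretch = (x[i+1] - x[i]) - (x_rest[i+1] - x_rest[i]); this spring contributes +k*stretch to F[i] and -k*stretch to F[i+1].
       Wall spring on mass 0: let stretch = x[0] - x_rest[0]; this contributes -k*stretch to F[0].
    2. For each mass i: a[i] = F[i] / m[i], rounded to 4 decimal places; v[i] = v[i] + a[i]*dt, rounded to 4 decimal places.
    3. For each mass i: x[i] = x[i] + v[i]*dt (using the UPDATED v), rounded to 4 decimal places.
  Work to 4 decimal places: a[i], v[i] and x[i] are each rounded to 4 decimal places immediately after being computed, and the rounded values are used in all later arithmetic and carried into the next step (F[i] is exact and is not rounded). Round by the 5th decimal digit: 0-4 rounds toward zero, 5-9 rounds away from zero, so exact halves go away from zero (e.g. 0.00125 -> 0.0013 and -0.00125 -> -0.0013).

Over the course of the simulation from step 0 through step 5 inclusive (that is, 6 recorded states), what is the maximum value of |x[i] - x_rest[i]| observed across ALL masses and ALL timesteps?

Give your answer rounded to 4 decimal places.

Step 0: x=[8.0000 10.0000] v=[0.0000 -2.0000]
Step 1: x=[7.9400 9.8400] v=[-0.6000 -1.6000]
Step 2: x=[7.8196 9.7210] v=[-1.2040 -1.1900]
Step 3: x=[7.6400 9.6430] v=[-1.7958 -0.7801]
Step 4: x=[7.4041 9.6050] v=[-2.3595 -0.3804]
Step 5: x=[7.1161 9.6050] v=[-2.8798 -0.0005]
Max displacement = 2.3950

Answer: 2.3950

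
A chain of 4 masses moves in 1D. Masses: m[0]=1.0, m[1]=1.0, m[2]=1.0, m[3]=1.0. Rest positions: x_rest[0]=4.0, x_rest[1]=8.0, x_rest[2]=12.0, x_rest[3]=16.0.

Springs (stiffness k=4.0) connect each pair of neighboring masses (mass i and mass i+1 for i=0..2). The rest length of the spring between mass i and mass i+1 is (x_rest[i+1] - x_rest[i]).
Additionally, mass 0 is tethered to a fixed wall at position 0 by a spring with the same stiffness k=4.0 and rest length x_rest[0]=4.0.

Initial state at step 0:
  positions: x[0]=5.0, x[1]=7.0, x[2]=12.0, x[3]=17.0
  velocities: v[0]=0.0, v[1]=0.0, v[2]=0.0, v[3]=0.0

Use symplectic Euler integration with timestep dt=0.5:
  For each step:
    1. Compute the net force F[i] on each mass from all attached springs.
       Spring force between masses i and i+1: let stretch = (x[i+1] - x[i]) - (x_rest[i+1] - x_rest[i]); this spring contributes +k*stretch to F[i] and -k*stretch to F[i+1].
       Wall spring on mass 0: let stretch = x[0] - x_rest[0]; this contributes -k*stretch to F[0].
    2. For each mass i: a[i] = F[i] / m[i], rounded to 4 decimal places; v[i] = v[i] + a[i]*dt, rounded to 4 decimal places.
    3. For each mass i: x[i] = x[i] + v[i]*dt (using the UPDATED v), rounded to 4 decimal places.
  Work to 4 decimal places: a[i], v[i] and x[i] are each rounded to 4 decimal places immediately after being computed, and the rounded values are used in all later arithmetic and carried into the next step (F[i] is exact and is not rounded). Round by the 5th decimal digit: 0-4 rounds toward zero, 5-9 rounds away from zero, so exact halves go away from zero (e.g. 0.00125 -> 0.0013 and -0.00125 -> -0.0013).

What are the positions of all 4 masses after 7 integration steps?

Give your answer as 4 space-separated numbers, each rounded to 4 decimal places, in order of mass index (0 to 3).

Step 0: x=[5.0000 7.0000 12.0000 17.0000] v=[0.0000 0.0000 0.0000 0.0000]
Step 1: x=[2.0000 10.0000 12.0000 16.0000] v=[-6.0000 6.0000 0.0000 -2.0000]
Step 2: x=[5.0000 7.0000 14.0000 15.0000] v=[6.0000 -6.0000 4.0000 -2.0000]
Step 3: x=[5.0000 9.0000 10.0000 17.0000] v=[0.0000 4.0000 -8.0000 4.0000]
Step 4: x=[4.0000 8.0000 12.0000 16.0000] v=[-2.0000 -2.0000 4.0000 -2.0000]
Step 5: x=[3.0000 7.0000 14.0000 15.0000] v=[-2.0000 -2.0000 4.0000 -2.0000]
Step 6: x=[3.0000 9.0000 10.0000 17.0000] v=[0.0000 4.0000 -8.0000 4.0000]
Step 7: x=[6.0000 6.0000 12.0000 16.0000] v=[6.0000 -6.0000 4.0000 -2.0000]

Answer: 6.0000 6.0000 12.0000 16.0000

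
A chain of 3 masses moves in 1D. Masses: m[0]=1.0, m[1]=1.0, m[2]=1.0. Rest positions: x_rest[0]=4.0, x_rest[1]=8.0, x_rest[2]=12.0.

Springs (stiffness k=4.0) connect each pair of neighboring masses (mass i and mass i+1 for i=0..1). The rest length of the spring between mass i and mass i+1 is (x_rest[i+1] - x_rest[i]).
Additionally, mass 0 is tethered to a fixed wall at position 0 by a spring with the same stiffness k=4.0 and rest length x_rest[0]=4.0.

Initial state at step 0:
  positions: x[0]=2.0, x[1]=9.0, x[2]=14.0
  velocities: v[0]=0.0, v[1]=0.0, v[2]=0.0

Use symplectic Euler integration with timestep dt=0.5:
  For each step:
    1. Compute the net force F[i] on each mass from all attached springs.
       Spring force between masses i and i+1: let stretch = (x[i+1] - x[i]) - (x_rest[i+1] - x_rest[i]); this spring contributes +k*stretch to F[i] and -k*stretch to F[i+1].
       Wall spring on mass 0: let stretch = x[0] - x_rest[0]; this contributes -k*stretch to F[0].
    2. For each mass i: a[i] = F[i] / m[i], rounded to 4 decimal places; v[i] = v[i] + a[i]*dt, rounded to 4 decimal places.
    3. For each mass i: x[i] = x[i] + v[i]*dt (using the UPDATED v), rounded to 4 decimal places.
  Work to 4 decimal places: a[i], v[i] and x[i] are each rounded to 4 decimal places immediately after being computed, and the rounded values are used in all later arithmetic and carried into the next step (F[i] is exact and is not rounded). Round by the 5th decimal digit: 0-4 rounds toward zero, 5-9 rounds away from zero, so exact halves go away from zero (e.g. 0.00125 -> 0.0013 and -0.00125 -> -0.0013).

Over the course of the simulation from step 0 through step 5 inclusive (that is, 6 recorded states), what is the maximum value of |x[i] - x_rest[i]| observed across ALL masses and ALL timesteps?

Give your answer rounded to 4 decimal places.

Step 0: x=[2.0000 9.0000 14.0000] v=[0.0000 0.0000 0.0000]
Step 1: x=[7.0000 7.0000 13.0000] v=[10.0000 -4.0000 -2.0000]
Step 2: x=[5.0000 11.0000 10.0000] v=[-4.0000 8.0000 -6.0000]
Step 3: x=[4.0000 8.0000 12.0000] v=[-2.0000 -6.0000 4.0000]
Step 4: x=[3.0000 5.0000 14.0000] v=[-2.0000 -6.0000 4.0000]
Step 5: x=[1.0000 9.0000 11.0000] v=[-4.0000 8.0000 -6.0000]
Max displacement = 3.0000

Answer: 3.0000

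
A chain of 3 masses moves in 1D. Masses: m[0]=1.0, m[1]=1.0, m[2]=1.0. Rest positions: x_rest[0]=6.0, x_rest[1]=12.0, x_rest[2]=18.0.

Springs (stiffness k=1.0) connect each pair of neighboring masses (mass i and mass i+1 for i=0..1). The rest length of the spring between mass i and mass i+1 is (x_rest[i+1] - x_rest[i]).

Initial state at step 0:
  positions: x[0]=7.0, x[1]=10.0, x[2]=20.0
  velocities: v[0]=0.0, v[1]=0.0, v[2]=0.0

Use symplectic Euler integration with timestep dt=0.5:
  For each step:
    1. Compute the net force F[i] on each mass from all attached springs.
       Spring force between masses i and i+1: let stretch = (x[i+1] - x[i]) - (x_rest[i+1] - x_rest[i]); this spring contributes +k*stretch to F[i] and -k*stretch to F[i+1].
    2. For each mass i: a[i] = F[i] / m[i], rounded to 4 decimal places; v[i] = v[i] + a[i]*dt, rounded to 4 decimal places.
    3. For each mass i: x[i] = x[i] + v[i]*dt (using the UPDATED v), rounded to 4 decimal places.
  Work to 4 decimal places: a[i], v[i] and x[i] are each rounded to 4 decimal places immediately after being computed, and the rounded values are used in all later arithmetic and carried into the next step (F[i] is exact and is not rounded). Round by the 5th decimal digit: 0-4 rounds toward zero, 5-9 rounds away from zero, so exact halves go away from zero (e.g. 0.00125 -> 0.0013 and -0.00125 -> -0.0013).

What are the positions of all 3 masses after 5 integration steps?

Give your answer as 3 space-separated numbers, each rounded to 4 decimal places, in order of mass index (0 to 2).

Answer: 7.0909 11.7842 18.1251

Derivation:
Step 0: x=[7.0000 10.0000 20.0000] v=[0.0000 0.0000 0.0000]
Step 1: x=[6.2500 11.7500 19.0000] v=[-1.5000 3.5000 -2.0000]
Step 2: x=[5.3750 13.9375 17.6875] v=[-1.7500 4.3750 -2.6250]
Step 3: x=[5.1406 14.9219 16.9375] v=[-0.4688 1.9688 -1.5000]
Step 4: x=[5.8516 13.9649 17.1836] v=[1.4219 -1.9141 0.4922]
Step 5: x=[7.0909 11.7842 18.1251] v=[2.4786 -4.3614 1.8829]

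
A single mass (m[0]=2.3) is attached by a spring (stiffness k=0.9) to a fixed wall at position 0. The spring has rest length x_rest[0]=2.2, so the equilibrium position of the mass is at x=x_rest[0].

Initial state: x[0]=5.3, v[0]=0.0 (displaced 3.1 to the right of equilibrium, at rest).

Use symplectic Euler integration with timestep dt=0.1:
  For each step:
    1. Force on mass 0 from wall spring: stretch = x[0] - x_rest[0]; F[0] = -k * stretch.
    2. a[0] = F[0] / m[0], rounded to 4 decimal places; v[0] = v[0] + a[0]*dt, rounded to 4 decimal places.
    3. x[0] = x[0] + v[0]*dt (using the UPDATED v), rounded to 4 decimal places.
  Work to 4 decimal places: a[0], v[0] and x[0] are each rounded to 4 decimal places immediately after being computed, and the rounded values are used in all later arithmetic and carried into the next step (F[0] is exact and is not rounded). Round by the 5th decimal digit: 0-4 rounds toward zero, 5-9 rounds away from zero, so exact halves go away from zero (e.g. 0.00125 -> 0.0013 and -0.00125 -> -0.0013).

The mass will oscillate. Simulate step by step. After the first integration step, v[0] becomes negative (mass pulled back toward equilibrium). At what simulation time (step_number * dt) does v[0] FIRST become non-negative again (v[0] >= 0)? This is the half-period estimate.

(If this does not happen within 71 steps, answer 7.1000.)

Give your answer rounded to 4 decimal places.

Answer: 5.1000

Derivation:
Step 0: x=[5.3000] v=[0.0000]
Step 1: x=[5.2879] v=[-0.1213]
Step 2: x=[5.2637] v=[-0.2421]
Step 3: x=[5.2275] v=[-0.3620]
Step 4: x=[5.1795] v=[-0.4805]
Step 5: x=[5.1198] v=[-0.5971]
Step 6: x=[5.0487] v=[-0.7114]
Step 7: x=[4.9664] v=[-0.8229]
Step 8: x=[4.8733] v=[-0.9312]
Step 9: x=[4.7697] v=[-1.0358]
Step 10: x=[4.6561] v=[-1.1364]
Step 11: x=[4.5329] v=[-1.2325]
Step 12: x=[4.4005] v=[-1.3238]
Step 13: x=[4.2595] v=[-1.4099]
Step 14: x=[4.1105] v=[-1.4905]
Step 15: x=[3.9540] v=[-1.5653]
Step 16: x=[3.7906] v=[-1.6339]
Step 17: x=[3.6210] v=[-1.6961]
Step 18: x=[3.4458] v=[-1.7517]
Step 19: x=[3.2658] v=[-1.8005]
Step 20: x=[3.0816] v=[-1.8422]
Step 21: x=[2.8939] v=[-1.8767]
Step 22: x=[2.7035] v=[-1.9039]
Step 23: x=[2.5111] v=[-1.9236]
Step 24: x=[2.3175] v=[-1.9358]
Step 25: x=[2.1235] v=[-1.9404]
Step 26: x=[1.9298] v=[-1.9374]
Step 27: x=[1.7371] v=[-1.9268]
Step 28: x=[1.5462] v=[-1.9087]
Step 29: x=[1.3579] v=[-1.8831]
Step 30: x=[1.1729] v=[-1.8502]
Step 31: x=[0.9919] v=[-1.8100]
Step 32: x=[0.8156] v=[-1.7627]
Step 33: x=[0.6448] v=[-1.7085]
Step 34: x=[0.4800] v=[-1.6476]
Step 35: x=[0.3220] v=[-1.5803]
Step 36: x=[0.1713] v=[-1.5068]
Step 37: x=[0.0286] v=[-1.4274]
Step 38: x=[-0.1056] v=[-1.3424]
Step 39: x=[-0.2308] v=[-1.2522]
Step 40: x=[-0.3465] v=[-1.1571]
Step 41: x=[-0.4523] v=[-1.0575]
Step 42: x=[-0.5477] v=[-0.9537]
Step 43: x=[-0.6323] v=[-0.8462]
Step 44: x=[-0.7058] v=[-0.7354]
Step 45: x=[-0.7680] v=[-0.6217]
Step 46: x=[-0.8186] v=[-0.5056]
Step 47: x=[-0.8574] v=[-0.3875]
Step 48: x=[-0.8842] v=[-0.2679]
Step 49: x=[-0.8989] v=[-0.1472]
Step 50: x=[-0.9015] v=[-0.0259]
Step 51: x=[-0.8920] v=[0.0955]
First v>=0 after going negative at step 51, time=5.1000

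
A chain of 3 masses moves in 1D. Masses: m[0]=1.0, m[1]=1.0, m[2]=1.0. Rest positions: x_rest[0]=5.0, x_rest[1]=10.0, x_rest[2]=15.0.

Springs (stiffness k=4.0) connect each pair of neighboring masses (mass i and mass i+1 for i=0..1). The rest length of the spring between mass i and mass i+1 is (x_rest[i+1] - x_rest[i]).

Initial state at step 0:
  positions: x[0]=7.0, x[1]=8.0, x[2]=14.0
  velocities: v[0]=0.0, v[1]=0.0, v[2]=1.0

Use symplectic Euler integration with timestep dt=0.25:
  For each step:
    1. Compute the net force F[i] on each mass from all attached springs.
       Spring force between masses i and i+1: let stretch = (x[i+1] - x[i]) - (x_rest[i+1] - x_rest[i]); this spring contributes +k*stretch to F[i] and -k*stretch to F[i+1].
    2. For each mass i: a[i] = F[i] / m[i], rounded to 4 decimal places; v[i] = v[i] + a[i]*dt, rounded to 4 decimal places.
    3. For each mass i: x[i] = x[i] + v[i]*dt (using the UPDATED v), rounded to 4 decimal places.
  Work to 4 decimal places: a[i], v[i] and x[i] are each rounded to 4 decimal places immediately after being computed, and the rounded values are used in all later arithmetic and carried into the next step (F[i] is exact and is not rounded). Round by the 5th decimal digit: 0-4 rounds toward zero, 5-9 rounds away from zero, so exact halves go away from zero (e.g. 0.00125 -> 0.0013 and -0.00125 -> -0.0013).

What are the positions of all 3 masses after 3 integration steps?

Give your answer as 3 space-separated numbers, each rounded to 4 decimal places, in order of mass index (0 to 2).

Step 0: x=[7.0000 8.0000 14.0000] v=[0.0000 0.0000 1.0000]
Step 1: x=[6.0000 9.2500 14.0000] v=[-4.0000 5.0000 0.0000]
Step 2: x=[4.5625 10.8750 14.0625] v=[-5.7500 6.5000 0.2500]
Step 3: x=[3.4531 11.7188 14.5781] v=[-4.4375 3.3750 2.0625]

Answer: 3.4531 11.7188 14.5781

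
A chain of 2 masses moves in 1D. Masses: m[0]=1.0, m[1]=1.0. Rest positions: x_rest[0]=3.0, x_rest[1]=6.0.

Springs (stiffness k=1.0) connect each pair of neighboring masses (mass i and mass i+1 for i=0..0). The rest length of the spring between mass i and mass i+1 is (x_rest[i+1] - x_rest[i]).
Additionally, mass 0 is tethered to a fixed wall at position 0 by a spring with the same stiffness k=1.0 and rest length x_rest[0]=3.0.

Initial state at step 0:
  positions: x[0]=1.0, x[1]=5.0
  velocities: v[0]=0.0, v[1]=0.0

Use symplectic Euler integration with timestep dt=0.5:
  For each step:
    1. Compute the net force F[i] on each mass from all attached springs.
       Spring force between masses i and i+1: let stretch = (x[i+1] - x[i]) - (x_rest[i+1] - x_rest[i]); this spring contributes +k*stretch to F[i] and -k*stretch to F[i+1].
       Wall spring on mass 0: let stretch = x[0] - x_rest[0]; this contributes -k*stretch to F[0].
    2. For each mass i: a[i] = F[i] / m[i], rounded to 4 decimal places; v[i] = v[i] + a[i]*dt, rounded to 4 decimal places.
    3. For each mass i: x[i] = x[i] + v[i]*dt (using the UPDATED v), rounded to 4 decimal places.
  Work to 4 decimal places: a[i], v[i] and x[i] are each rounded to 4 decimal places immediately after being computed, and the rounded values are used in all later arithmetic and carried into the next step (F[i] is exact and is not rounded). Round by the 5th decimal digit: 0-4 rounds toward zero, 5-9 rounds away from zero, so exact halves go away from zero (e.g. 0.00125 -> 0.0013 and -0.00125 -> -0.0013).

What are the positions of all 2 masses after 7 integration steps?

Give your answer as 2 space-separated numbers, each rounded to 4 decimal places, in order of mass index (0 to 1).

Answer: 2.6018 7.7992

Derivation:
Step 0: x=[1.0000 5.0000] v=[0.0000 0.0000]
Step 1: x=[1.7500 4.7500] v=[1.5000 -0.5000]
Step 2: x=[2.8125 4.5000] v=[2.1250 -0.5000]
Step 3: x=[3.5938 4.5782] v=[1.5625 0.1563]
Step 4: x=[3.7227 5.1603] v=[0.2578 1.1641]
Step 5: x=[3.2803 6.1330] v=[-0.8848 1.9453]
Step 6: x=[2.7310 7.1425] v=[-1.0986 2.0190]
Step 7: x=[2.6018 7.7992] v=[-0.2584 1.3133]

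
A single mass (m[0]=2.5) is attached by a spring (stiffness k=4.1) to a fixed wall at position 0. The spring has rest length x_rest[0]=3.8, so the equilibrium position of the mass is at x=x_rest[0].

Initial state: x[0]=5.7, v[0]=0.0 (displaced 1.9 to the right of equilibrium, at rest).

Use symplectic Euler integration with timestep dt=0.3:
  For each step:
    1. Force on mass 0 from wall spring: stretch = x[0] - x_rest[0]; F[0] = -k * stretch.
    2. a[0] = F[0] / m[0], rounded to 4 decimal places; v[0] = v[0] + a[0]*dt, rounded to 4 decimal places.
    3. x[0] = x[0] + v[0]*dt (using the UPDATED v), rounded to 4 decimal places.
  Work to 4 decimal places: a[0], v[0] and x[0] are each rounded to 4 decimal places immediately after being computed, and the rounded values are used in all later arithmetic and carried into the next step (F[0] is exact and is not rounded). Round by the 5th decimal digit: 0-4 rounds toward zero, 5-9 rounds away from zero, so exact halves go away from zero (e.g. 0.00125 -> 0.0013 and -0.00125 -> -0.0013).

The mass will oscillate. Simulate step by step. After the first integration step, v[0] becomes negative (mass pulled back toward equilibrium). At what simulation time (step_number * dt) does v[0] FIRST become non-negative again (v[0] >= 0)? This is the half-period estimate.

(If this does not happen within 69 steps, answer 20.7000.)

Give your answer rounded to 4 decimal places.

Answer: 2.7000

Derivation:
Step 0: x=[5.7000] v=[0.0000]
Step 1: x=[5.4196] v=[-0.9348]
Step 2: x=[4.9001] v=[-1.7316]
Step 3: x=[4.2182] v=[-2.2729]
Step 4: x=[3.4746] v=[-2.4786]
Step 5: x=[2.7791] v=[-2.3185]
Step 6: x=[2.2342] v=[-1.8162]
Step 7: x=[1.9205] v=[-1.0458]
Step 8: x=[1.8842] v=[-0.1211]
Step 9: x=[2.1307] v=[0.8215]
First v>=0 after going negative at step 9, time=2.7000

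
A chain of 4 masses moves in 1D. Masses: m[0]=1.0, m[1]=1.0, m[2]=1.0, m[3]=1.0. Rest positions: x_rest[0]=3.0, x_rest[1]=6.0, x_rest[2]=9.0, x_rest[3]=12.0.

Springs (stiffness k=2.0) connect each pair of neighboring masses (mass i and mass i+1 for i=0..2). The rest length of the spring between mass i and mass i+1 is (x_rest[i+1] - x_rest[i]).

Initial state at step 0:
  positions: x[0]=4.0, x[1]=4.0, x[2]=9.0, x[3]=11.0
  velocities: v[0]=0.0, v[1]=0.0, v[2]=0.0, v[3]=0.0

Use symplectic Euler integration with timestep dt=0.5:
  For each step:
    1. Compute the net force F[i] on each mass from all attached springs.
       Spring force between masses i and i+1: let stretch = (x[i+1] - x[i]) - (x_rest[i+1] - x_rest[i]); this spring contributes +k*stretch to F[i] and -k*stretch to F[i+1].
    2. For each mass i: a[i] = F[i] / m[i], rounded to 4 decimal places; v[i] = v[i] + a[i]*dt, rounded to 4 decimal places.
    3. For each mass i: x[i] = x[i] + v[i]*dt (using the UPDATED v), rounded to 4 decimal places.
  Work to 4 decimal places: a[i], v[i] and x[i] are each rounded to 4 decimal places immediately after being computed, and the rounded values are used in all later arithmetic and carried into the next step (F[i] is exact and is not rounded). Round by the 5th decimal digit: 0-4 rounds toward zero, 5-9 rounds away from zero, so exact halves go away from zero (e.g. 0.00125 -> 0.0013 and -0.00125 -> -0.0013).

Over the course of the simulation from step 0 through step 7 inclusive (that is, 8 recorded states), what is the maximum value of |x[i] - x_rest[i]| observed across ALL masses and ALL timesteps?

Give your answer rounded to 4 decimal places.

Step 0: x=[4.0000 4.0000 9.0000 11.0000] v=[0.0000 0.0000 0.0000 0.0000]
Step 1: x=[2.5000 6.5000 7.5000 11.5000] v=[-3.0000 5.0000 -3.0000 1.0000]
Step 2: x=[1.5000 7.5000 7.5000 11.5000] v=[-2.0000 2.0000 0.0000 0.0000]
Step 3: x=[2.0000 5.5000 9.5000 11.0000] v=[1.0000 -4.0000 4.0000 -1.0000]
Step 4: x=[2.7500 3.7500 10.2500 11.2500] v=[1.5000 -3.5000 1.5000 0.5000]
Step 5: x=[2.5000 4.7500 8.2500 12.5000] v=[-0.5000 2.0000 -4.0000 2.5000]
Step 6: x=[1.8750 6.3750 6.6250 13.1250] v=[-1.2500 3.2500 -3.2500 1.2500]
Step 7: x=[2.0000 5.8750 8.1250 12.0000] v=[0.2500 -1.0000 3.0000 -2.2500]
Max displacement = 2.3750

Answer: 2.3750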